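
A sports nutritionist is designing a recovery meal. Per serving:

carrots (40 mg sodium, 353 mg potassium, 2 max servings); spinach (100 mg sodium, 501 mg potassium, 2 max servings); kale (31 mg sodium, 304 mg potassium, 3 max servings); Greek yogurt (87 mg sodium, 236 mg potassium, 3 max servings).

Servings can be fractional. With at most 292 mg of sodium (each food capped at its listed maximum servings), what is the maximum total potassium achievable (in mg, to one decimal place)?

2214.2 mg

Potassium per mg sodium: kale 9.806, carrots 8.825, spinach 5.01, Greek yogurt 2.713.
Take 3 servings of kale: uses 93 mg sodium, +912.0 mg potassium (running total 912.0 mg).
Take 2 servings of carrots: uses 80 mg sodium, +706.0 mg potassium (running total 1618.0 mg).
Take 1.19 servings of spinach: uses 119 mg sodium, +596.2 mg potassium (running total 2214.2 mg).
Filling greedily by potassium-per-mg sodium is optimal for one linear limit, giving 2214.2 mg.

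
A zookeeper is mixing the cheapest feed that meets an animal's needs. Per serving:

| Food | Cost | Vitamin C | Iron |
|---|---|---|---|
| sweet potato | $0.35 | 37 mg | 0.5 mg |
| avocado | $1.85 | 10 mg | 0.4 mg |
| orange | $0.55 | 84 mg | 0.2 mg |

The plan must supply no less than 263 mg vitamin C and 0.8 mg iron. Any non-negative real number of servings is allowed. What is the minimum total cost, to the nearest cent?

For a min-cost LP with two ≥-constraints, a basic feasible solution has at most two positive variables.
sweet potato only: max(263/37, 0.8/0.5) = 7.108 servings → $2.49.
avocado only: max(263/10, 0.8/0.4) = 26.3 servings → $48.66.
orange only: max(263/84, 0.8/0.2) = 4 servings → $2.20.
sweet potato + avocado with both targets exact would need a negative amount; discard.
sweet potato + orange with both tight: 0.422 servings and 2.945 servings → $1.77.
avocado + orange with both tight: 0.462 servings and 3.076 servings → $2.55.
Cheapest feasible corner: $1.77.

$1.77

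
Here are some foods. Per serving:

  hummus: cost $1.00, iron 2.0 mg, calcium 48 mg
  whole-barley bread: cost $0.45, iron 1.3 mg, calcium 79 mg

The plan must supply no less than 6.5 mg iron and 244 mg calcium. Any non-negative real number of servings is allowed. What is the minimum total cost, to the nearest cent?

At the optimum either one food covers both requirements or two foods hit both targets exactly; no other combination can be cheaper.
hummus only: max(6.5/2.0, 244/48) = 5.083 servings → $5.08.
whole-barley bread only: max(6.5/1.3, 244/79) = 5 servings → $2.25.
hummus + whole-barley bread with both tight: 2.053 servings and 1.841 servings → $2.88.
Cheapest feasible corner: $2.25.

$2.25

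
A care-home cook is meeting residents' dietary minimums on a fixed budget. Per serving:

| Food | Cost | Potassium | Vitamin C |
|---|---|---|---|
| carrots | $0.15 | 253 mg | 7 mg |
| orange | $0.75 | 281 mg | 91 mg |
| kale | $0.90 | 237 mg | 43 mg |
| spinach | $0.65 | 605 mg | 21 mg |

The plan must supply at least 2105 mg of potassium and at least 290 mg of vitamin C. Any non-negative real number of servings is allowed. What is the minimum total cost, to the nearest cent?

carrots only: max(2105/253, 290/7) = 41.43 servings → $6.21.
orange only: max(2105/281, 290/91) = 7.491 servings → $5.62.
kale only: max(2105/237, 290/43) = 8.882 servings → $7.99.
spinach only: max(2105/605, 290/21) = 13.81 servings → $8.98.
carrots + orange with both tight: 5.227 servings and 2.785 servings → $2.87.
carrots + kale with both tight: 2.363 servings and 6.36 servings → $6.08.
carrots + spinach: the both-tight solution has a negative serving — not a feasible corner.
orange + kale with both targets exact would need a negative amount; discard.
orange + spinach with both tight: 2.67 servings and 2.239 servings → $3.46.
kale + spinach with both tight: 6.238 servings and 1.036 servings → $6.29.
So the least-cost plan costs $2.87.

$2.87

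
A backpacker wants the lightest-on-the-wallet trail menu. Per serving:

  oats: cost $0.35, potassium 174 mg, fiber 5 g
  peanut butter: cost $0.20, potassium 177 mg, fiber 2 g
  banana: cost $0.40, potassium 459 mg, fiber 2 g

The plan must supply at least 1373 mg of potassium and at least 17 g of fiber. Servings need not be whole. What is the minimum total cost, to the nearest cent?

$1.63

oats only: max(1373/174, 17/5) = 7.891 servings → $2.76.
peanut butter only: max(1373/177, 17/2) = 8.5 servings → $1.70.
banana only: max(1373/459, 17/2) = 8.5 servings → $3.40.
oats + peanut butter with both tight: 0.4898 servings and 7.276 servings → $1.63.
oats + banana with both tight: 2.597 servings and 2.007 servings → $1.71.
peanut butter + banana with both targets exact would need a negative amount; discard.
The minimum over all feasible corners is $1.63.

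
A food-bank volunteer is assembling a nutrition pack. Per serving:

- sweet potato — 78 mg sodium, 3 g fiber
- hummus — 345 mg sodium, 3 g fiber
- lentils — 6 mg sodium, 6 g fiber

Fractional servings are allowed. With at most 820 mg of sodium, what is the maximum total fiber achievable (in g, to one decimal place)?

Fiber per mg sodium: lentils 1, sweet potato 0.03846, hummus 0.008696.
With no serving limits, spend the whole sodium allowance on lentils: 820 mg / 6 mg × 6 g = 820.0 g.

820.0 g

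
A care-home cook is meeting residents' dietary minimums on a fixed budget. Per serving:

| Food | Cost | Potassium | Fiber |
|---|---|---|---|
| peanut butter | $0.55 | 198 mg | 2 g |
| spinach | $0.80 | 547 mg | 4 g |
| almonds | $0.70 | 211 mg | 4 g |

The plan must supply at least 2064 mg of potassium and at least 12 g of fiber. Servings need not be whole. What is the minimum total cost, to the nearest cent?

With two linear requirements the optimum uses one or two foods; enumerate the corners.
peanut butter only: max(2064/198, 12/2) = 10.42 servings → $5.73.
spinach only: max(2064/547, 12/4) = 3.773 servings → $3.02.
almonds only: max(2064/211, 12/4) = 9.782 servings → $6.85.
peanut butter + spinach: intersection lies outside the first quadrant.
peanut butter + almonds: intersection lies outside the first quadrant.
spinach + almonds: intersection lies outside the first quadrant.
The minimum over all feasible corners is $3.02.

$3.02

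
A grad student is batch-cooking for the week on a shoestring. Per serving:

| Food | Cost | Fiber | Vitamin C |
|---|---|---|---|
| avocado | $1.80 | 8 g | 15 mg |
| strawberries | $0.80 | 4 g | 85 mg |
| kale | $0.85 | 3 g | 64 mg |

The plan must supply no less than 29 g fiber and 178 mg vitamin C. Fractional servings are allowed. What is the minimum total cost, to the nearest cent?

$5.80

For a min-cost LP with two ≥-constraints, a basic feasible solution has at most two positive variables.
avocado only: max(29/8, 178/15) = 11.87 servings → $21.36.
strawberries only: max(29/4, 178/85) = 7.25 servings → $5.80.
kale only: max(29/3, 178/64) = 9.667 servings → $8.22.
avocado + strawberries with both tight: 2.827 servings and 1.595 servings → $6.37.
avocado + kale with both tight: 2.831 servings and 2.118 servings → $6.90.
strawberries + kale: intersection lies outside the first quadrant.
The minimum over all feasible corners is $5.80.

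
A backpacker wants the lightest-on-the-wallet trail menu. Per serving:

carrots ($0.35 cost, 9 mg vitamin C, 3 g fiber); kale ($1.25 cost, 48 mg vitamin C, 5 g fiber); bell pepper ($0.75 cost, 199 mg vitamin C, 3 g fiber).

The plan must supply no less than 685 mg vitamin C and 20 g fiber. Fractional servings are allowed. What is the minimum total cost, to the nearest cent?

$3.65

An LP optimum is at a vertex; with two nutrient constraints at most two foods are used. Check each candidate.
carrots only: max(685/9, 20/3) = 76.11 servings → $26.64.
kale only: max(685/48, 20/5) = 14.27 servings → $17.84.
bell pepper only: max(685/199, 20/3) = 6.667 servings → $5.00.
carrots + kale with both targets exact would need a negative amount; discard.
carrots + bell pepper with both tight: 3.377 servings and 3.289 servings → $3.65.
kale + bell pepper with both tight: 2.262 servings and 2.897 servings → $5.00.
The minimum over all feasible corners is $3.65.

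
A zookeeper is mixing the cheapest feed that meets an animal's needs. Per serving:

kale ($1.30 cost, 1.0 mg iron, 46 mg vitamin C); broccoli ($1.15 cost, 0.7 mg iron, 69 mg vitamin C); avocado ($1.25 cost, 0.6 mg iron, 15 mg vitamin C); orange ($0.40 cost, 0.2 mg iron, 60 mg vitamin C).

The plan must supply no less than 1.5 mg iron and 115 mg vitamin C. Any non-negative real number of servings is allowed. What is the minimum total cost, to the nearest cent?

Two binding constraints pin down two serving amounts, so the optimal mix uses at most two foods. The candidates are each food alone (scaled to the tighter of iron/vitamin C) and each pair with both constraints tight.
kale only: max(1.5/1.0, 115/46) = 2.5 servings → $3.25.
broccoli only: max(1.5/0.7, 115/69) = 2.143 servings → $2.46.
avocado only: max(1.5/0.6, 115/15) = 7.667 servings → $9.58.
orange only: max(1.5/0.2, 115/60) = 7.5 servings → $3.00.
kale + broccoli with both tight: 0.625 servings and 1.25 servings → $2.25.
kale + avocado: intersection lies outside the first quadrant.
kale + orange with both tight: 1.319 servings and 0.9055 servings → $2.08.
broccoli + avocado with both tight: 1.505 servings and 0.7443 servings → $2.66.
broccoli + orange: the both-tight solution has a negative serving — not a feasible corner.
avocado + orange with both tight: 2.03 servings and 1.409 servings → $3.10.
The minimum over all feasible corners is $2.08.

$2.08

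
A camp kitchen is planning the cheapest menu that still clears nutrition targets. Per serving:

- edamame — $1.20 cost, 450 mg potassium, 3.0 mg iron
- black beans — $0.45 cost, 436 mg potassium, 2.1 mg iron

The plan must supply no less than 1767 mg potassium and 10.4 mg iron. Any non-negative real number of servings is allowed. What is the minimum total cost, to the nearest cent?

This is a tiny linear program; its minimum lies at a vertex of the feasible set. List the vertices and price them.
edamame only: max(1767/450, 10.4/3.0) = 3.927 servings → $4.71.
black beans only: max(1767/436, 10.4/2.1) = 4.952 servings → $2.23.
edamame + black beans with both tight: 2.269 servings and 1.711 servings → $3.49.
Cheapest feasible corner: $2.23.

$2.23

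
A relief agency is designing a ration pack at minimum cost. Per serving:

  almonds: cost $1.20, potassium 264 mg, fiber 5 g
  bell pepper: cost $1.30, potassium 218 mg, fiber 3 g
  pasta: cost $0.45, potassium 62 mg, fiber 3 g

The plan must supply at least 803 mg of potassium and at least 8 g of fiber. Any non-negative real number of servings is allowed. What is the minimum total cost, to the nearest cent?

$3.65

This is a tiny linear program; its minimum lies at a vertex of the feasible set. List the vertices and price them.
almonds only: max(803/264, 8/5) = 3.042 servings → $3.65.
bell pepper only: max(803/218, 8/3) = 3.683 servings → $4.79.
pasta only: max(803/62, 8/3) = 12.95 servings → $5.83.
almonds + bell pepper with both targets exact would need a negative amount; discard.
almonds + pasta with both targets exact would need a negative amount; discard.
bell pepper + pasta with both targets exact would need a negative amount; discard.
Cheapest feasible corner: $3.65.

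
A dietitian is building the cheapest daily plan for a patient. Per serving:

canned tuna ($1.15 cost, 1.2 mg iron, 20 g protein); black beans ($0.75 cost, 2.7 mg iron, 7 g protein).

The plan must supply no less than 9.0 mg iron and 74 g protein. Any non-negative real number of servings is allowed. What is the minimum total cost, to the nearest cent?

This is a tiny linear program; its minimum lies at a vertex of the feasible set. List the vertices and price them.
canned tuna only: max(9.0/1.2, 74/20) = 7.5 servings → $8.62.
black beans only: max(9.0/2.7, 74/7) = 10.57 servings → $7.93.
canned tuna + black beans with both tight: 3 servings and 2 servings → $4.95.
So the least-cost plan costs $4.95.

$4.95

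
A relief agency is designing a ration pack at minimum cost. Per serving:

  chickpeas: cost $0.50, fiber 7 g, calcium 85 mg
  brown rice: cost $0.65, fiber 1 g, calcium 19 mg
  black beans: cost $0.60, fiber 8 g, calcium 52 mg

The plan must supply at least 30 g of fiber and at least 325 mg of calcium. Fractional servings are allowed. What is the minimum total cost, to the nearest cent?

$2.14

With two linear requirements the optimum uses one or two foods; enumerate the corners.
chickpeas only: max(30/7, 325/85) = 4.286 servings → $2.14.
brown rice only: max(30/1, 325/19) = 30 servings → $19.50.
black beans only: max(30/8, 325/52) = 6.25 servings → $3.75.
chickpeas + brown rice: the both-tight solution has a negative serving — not a feasible corner.
chickpeas + black beans with both tight: 3.291 servings and 0.8703 servings → $2.17.
brown rice + black beans with both tight: 10.4 servings and 2.45 servings → $8.23.
The minimum over all feasible corners is $2.14.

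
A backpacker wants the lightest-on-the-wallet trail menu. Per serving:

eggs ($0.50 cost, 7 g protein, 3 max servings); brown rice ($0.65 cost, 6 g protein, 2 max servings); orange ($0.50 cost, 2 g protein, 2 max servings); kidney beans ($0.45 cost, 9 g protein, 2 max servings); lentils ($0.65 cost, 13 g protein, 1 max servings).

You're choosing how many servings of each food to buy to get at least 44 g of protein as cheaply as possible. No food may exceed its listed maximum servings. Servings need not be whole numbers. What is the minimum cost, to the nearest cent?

$2.48

Cost per g of protein: kidney beans $0.0500, lentils $0.0500, eggs $0.0714, brown rice $0.1083, orange $0.2500.
Take 2 servings of kidney beans: +18.0 g protein for $0.90 (total $0.90, still need 26.0 g).
Take 1 serving of lentils: +13.0 g protein for $0.65 (total $1.55, still need 13.0 g).
Take 1.857 servings of eggs: +13.0 g protein for $0.93 (total $2.48, still need 0.0 g).
Greedy by cheapest-per-g is optimal for a single linear constraint, so the minimum cost is $2.48.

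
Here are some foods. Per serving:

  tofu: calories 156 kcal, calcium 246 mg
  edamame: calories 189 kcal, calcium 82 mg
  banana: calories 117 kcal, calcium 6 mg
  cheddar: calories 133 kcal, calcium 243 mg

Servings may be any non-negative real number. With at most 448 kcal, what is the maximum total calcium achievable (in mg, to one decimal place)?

818.5 mg

Calcium per kcal: cheddar 1.827, tofu 1.577, edamame 0.4339, banana 0.05128.
With no serving limits, spend the whole calories allowance on cheddar: 448 kcal / 133 kcal × 243 mg = 818.5 mg.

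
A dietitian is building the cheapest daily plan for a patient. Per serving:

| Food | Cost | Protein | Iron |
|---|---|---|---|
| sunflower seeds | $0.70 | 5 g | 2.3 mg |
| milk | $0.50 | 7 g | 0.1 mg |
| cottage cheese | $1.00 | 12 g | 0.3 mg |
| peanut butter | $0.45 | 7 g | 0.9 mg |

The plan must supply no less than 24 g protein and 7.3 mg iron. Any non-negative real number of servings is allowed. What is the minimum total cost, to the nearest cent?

$2.51

sunflower seeds only: max(24/5, 7.3/2.3) = 4.8 servings → $3.36.
milk only: max(24/7, 7.3/0.1) = 73 servings → $36.50.
cottage cheese only: max(24/12, 7.3/0.3) = 24.33 servings → $24.33.
peanut butter only: max(24/7, 7.3/0.9) = 8.111 servings → $3.65.
sunflower seeds + milk with both tight: 3.122 servings and 1.199 servings → $2.78.
sunflower seeds + cottage cheese with both tight: 3.08 servings and 0.7165 servings → $2.87.
sunflower seeds + peanut butter with both tight: 2.543 servings and 1.612 servings → $2.51.
milk + cottage cheese: intersection lies outside the first quadrant.
milk + peanut butter: the both-tight solution has a negative serving — not a feasible corner.
cottage cheese + peanut butter: intersection lies outside the first quadrant.
The minimum over all feasible corners is $2.51.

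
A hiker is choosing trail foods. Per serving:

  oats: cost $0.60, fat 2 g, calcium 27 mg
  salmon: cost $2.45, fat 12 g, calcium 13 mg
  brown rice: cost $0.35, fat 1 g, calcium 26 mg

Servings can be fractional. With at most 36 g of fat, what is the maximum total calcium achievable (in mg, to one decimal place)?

936.0 mg

Calcium per g fat: brown rice 26, oats 13.5, salmon 1.083.
With no serving limits, spend the whole fat allowance on brown rice: 36 g / 1 g × 26 mg = 936.0 mg.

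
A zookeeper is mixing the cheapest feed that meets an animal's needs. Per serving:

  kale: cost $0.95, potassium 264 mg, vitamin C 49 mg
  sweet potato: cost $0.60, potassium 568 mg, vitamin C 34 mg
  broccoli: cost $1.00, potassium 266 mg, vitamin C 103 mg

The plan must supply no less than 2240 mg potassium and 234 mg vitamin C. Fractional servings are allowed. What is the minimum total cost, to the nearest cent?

$3.19

For a min-cost LP with two ≥-constraints, a basic feasible solution has at most two positive variables.
kale only: max(2240/264, 234/49) = 8.485 servings → $8.06.
sweet potato only: max(2240/568, 234/34) = 6.882 servings → $4.13.
broccoli only: max(2240/266, 234/103) = 8.421 servings → $8.42.
kale + sweet potato with both tight: 3.01 servings and 2.545 servings → $4.39.
kale + broccoli with both targets exact would need a negative amount; discard.
sweet potato + broccoli with both tight: 3.406 servings and 1.147 servings → $3.19.
Cheapest feasible corner: $3.19.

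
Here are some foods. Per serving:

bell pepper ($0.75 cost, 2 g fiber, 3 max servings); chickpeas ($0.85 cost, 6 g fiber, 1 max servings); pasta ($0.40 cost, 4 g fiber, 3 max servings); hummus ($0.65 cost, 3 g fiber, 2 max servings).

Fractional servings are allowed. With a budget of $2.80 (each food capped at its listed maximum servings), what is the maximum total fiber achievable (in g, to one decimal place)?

21.5 g

Fiber per dollar: pasta 10, chickpeas 7.059, hummus 4.615, bell pepper 2.667.
Take 3 servings of pasta: spends $1.20, +12.0 g fiber (running total 12.0 g).
Take 1 serving of chickpeas: spends $0.85, +6.0 g fiber (running total 18.0 g).
Take 1.154 servings of hummus: spends $0.75, +3.5 g fiber (running total 21.5 g).
Greedy by best ratio exhausts the cost allowance optimally: 21.5 g.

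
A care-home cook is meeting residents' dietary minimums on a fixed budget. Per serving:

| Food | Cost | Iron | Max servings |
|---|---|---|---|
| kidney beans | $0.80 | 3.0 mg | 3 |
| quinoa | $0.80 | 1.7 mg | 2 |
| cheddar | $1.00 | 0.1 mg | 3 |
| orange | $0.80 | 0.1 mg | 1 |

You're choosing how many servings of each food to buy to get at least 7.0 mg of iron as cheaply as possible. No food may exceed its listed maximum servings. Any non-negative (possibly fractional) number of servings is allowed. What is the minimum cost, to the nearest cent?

$1.87

Cost per mg of iron: kidney beans $0.2667, quinoa $0.4706, orange $8.0000, cheddar $10.0000.
Take 2.333 servings of kidney beans: +7.0 mg iron for $1.87 (total $1.87, still need 0.0 mg).
Greedy by cheapest-per-mg is optimal for a single linear constraint, so the minimum cost is $1.87.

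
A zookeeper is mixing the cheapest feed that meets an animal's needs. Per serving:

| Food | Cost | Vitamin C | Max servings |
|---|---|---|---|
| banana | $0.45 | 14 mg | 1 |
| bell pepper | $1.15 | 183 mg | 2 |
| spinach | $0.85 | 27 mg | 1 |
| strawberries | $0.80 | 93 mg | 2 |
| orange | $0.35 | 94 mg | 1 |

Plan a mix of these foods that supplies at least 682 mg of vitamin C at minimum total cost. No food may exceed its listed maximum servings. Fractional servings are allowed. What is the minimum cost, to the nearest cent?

$5.39

Cost per mg of vitamin C: orange $0.0037, bell pepper $0.0063, strawberries $0.0086, spinach $0.0315, banana $0.0321.
Take 1 serving of orange: +94.0 mg vitamin C for $0.35 (total $0.35, still need 588.0 mg).
Take 2 servings of bell pepper: +366.0 mg vitamin C for $2.30 (total $2.65, still need 222.0 mg).
Take 2 servings of strawberries: +186.0 mg vitamin C for $1.60 (total $4.25, still need 36.0 mg).
Take 1 serving of spinach: +27.0 mg vitamin C for $0.85 (total $5.10, still need 9.0 mg).
Take 0.6429 servings of banana: +9.0 mg vitamin C for $0.29 (total $5.39, still need 0.0 mg).
Greedy by cheapest-per-mg is optimal for a single linear constraint, so the minimum cost is $5.39.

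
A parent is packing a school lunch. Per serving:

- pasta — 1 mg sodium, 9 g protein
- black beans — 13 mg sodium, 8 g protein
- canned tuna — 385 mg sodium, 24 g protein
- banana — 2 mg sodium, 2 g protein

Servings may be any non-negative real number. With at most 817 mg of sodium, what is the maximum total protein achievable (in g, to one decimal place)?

Protein per mg sodium: pasta 9, banana 1, black beans 0.6154, canned tuna 0.06234.
With no serving limits, spend the whole sodium allowance on pasta: 817 mg / 1 mg × 9 g = 7353.0 g.

7353.0 g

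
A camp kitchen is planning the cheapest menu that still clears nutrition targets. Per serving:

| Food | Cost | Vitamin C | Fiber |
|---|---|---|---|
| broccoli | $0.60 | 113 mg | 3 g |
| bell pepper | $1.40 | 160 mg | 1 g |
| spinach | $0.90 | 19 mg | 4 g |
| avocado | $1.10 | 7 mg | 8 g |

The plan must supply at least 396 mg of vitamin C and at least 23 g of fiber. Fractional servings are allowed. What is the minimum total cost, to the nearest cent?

$3.80

broccoli only: max(396/113, 23/3) = 7.667 servings → $4.60.
bell pepper only: max(396/160, 23/1) = 23 servings → $32.20.
spinach only: max(396/19, 23/4) = 20.84 servings → $18.76.
avocado only: max(396/7, 23/8) = 56.57 servings → $62.23.
broccoli + bell pepper: intersection lies outside the first quadrant.
broccoli + spinach with both tight: 2.904 servings and 3.572 servings → $4.96.
broccoli + avocado with both tight: 3.405 servings and 1.598 servings → $3.80.
bell pepper + spinach with both tight: 1.847 servings and 5.288 servings → $7.35.
bell pepper + avocado with both tight: 2.362 servings and 2.58 servings → $6.14.
spinach + avocado: intersection lies outside the first quadrant.
Cheapest feasible corner: $3.80.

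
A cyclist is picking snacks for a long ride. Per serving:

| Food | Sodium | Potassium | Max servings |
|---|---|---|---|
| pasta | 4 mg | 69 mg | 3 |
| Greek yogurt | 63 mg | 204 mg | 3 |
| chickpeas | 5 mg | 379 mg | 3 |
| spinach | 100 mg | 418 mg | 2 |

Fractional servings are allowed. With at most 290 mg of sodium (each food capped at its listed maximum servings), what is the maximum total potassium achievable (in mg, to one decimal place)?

Potassium per mg sodium: chickpeas 75.8, pasta 17.25, spinach 4.18, Greek yogurt 3.238.
Take 3 servings of chickpeas: uses 15 mg sodium, +1137.0 mg potassium (running total 1137.0 mg).
Take 3 servings of pasta: uses 12 mg sodium, +207.0 mg potassium (running total 1344.0 mg).
Take 2 servings of spinach: uses 200 mg sodium, +836.0 mg potassium (running total 2180.0 mg).
Take 1 serving of Greek yogurt: uses 63 mg sodium, +204.0 mg potassium (running total 2384.0 mg).
Filling greedily by potassium-per-mg sodium is optimal for one linear limit, giving 2384.0 mg.

2384.0 mg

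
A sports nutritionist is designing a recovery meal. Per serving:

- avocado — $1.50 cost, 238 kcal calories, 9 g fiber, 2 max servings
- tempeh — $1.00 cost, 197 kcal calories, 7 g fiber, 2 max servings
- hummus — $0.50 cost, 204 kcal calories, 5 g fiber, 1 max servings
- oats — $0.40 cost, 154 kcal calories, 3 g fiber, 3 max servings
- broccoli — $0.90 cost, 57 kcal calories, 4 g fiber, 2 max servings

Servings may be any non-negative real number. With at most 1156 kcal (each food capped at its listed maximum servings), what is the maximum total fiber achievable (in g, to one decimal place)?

44.2 g

Fiber per kcal: broccoli 0.07018, avocado 0.03782, tempeh 0.03553, hummus 0.02451, oats 0.01948.
Take 2 servings of broccoli: uses 114 kcal, +8.0 g fiber (running total 8.0 g).
Take 2 servings of avocado: uses 476 kcal, +18.0 g fiber (running total 26.0 g).
Take 2 servings of tempeh: uses 394 kcal, +14.0 g fiber (running total 40.0 g).
Take 0.8431 servings of hummus: uses 172 kcal, +4.2 g fiber (running total 44.2 g).
Greedy by best ratio exhausts the calories allowance optimally: 44.2 g.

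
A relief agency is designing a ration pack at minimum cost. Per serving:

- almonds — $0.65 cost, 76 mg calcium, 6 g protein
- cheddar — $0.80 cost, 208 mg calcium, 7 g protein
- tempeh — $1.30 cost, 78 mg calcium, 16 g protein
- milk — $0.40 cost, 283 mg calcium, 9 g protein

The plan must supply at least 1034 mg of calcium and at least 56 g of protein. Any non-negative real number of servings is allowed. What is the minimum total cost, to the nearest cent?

$2.49

At the optimum either one food covers both requirements or two foods hit both targets exactly; no other combination can be cheaper.
almonds only: max(1034/76, 56/6) = 13.61 servings → $8.84.
cheddar only: max(1034/208, 56/7) = 8 servings → $6.40.
tempeh only: max(1034/78, 56/16) = 13.26 servings → $17.23.
milk only: max(1034/283, 56/9) = 6.222 servings → $2.49.
almonds + cheddar with both tight: 6.159 servings and 2.721 servings → $6.18.
almonds + tempeh with both targets exact would need a negative amount; discard.
almonds + milk with both tight: 6.452 servings and 1.921 servings → $4.96.
cheddar + tempeh with both tight: 4.377 servings and 1.585 servings → $5.56.
cheddar + milk: the both-tight solution has a negative serving — not a feasible corner.
tempeh + milk with both tight: 1.71 servings and 3.182 servings → $3.50.
The minimum over all feasible corners is $2.49.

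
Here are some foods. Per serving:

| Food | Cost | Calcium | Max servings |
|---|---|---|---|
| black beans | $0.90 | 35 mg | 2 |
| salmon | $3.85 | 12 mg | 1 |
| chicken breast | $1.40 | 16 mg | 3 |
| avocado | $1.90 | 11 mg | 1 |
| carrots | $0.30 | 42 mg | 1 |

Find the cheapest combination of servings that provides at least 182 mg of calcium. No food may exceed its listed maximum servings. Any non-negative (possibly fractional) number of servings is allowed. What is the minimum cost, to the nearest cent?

$11.73

Cost per mg of calcium: carrots $0.0071, black beans $0.0257, chicken breast $0.0875, avocado $0.1727, salmon $0.3208.
Take 1 serving of carrots: +42.0 mg calcium for $0.30 (total $0.30, still need 140.0 mg).
Take 2 servings of black beans: +70.0 mg calcium for $1.80 (total $2.10, still need 70.0 mg).
Take 3 servings of chicken breast: +48.0 mg calcium for $4.20 (total $6.30, still need 22.0 mg).
Take 1 serving of avocado: +11.0 mg calcium for $1.90 (total $8.20, still need 11.0 mg).
Take 0.9167 servings of salmon: +11.0 mg calcium for $3.53 (total $11.73, still need 0.0 mg).
Greedy by cheapest-per-mg is optimal for a single linear constraint, so the minimum cost is $11.73.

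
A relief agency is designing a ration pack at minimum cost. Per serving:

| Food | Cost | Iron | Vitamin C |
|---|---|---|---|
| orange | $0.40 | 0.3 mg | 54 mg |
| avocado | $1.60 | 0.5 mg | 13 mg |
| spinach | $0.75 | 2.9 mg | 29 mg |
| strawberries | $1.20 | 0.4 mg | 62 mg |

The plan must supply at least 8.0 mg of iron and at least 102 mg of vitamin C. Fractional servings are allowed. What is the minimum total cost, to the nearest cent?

Check every corner: each single food scaled to meet both minima, and each pair solved so both constraints bind.
orange only: max(8.0/0.3, 102/54) = 26.67 servings → $10.67.
avocado only: max(8.0/0.5, 102/13) = 16 servings → $25.60.
spinach only: max(8.0/2.9, 102/29) = 3.517 servings → $2.64.
strawberries only: max(8.0/0.4, 102/62) = 20 servings → $24.00.
orange + avocado: intersection lies outside the first quadrant.
orange + spinach with both tight: 0.4314 servings and 2.714 servings → $2.21.
orange + strawberries: the both-tight solution has a negative serving — not a feasible corner.
avocado + spinach with both tight: 2.75 servings and 2.284 servings → $6.11.
avocado + strawberries: the both-tight solution has a negative serving — not a feasible corner.
spinach + strawberries with both tight: 2.706 servings and 0.3793 servings → $2.48.
The minimum over all feasible corners is $2.21.

$2.21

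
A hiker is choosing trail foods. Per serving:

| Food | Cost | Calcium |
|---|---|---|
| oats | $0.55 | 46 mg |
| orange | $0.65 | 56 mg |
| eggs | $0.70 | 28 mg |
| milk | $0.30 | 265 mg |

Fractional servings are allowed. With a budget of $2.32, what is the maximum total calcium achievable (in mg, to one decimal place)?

2049.3 mg

Calcium per dollar: milk 883.3, orange 86.15, oats 83.64, eggs 40.
With no serving limits, spend the whole cost allowance on milk: $2.32 / $0.30 × 265 mg = 2049.3 mg.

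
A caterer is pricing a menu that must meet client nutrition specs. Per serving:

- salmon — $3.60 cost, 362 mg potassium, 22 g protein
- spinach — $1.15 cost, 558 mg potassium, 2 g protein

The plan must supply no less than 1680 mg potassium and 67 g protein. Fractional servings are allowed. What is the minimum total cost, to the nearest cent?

Minimising a linear cost over {potassium ≥ 1680, protein ≥ 67, servings ≥ 0} — the optimum is at a vertex, using one or two foods.
salmon only: max(1680/362, 67/22) = 4.641 servings → $16.71.
spinach only: max(1680/558, 67/2) = 33.5 servings → $38.52.
salmon + spinach with both tight: 2.945 servings and 1.1 servings → $11.87.
The minimum over all feasible corners is $11.87.

$11.87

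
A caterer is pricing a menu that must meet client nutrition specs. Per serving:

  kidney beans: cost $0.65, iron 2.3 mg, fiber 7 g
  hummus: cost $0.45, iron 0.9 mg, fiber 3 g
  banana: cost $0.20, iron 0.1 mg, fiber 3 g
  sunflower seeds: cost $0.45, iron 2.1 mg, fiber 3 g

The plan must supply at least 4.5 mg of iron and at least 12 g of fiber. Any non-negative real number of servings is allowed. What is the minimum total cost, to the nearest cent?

$1.20

Compare the cost at each extreme point of the feasible region.
kidney beans only: max(4.5/2.3, 12/7) = 1.957 servings → $1.27.
hummus only: max(4.5/0.9, 12/3) = 5 servings → $2.25.
banana only: max(4.5/0.1, 12/3) = 45 servings → $9.00.
sunflower seeds only: max(4.5/2.1, 12/3) = 4 servings → $1.80.
kidney beans + hummus: the both-tight solution has a negative serving — not a feasible corner.
kidney beans + banana: the both-tight solution has a negative serving — not a feasible corner.
kidney beans + sunflower seeds with both tight: 1.5 servings and 0.5 servings → $1.20.
hummus + banana with both targets exact would need a negative amount; discard.
hummus + sunflower seeds with both tight: 3.25 servings and 0.75 servings → $1.80.
banana + sunflower seeds with both tight: 1.95 servings and 2.05 servings → $1.31.
The minimum over all feasible corners is $1.20.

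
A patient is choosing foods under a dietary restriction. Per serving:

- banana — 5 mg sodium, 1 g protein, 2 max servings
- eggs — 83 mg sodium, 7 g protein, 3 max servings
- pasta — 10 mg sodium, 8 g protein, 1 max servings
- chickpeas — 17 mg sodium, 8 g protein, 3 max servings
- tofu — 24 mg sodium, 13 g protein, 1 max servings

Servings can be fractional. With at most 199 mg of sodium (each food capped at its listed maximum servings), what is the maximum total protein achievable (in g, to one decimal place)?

55.8 g

Protein per mg sodium: pasta 0.8, tofu 0.5417, chickpeas 0.4706, banana 0.2, eggs 0.08434.
Take 1 serving of pasta: uses 10 mg sodium, +8.0 g protein (running total 8.0 g).
Take 1 serving of tofu: uses 24 mg sodium, +13.0 g protein (running total 21.0 g).
Take 3 servings of chickpeas: uses 51 mg sodium, +24.0 g protein (running total 45.0 g).
Take 2 servings of banana: uses 10 mg sodium, +2.0 g protein (running total 47.0 g).
Take 1.253 servings of eggs: uses 104 mg sodium, +8.8 g protein (running total 55.8 g).
Filling greedily by protein-per-mg sodium is optimal for one linear limit, giving 55.8 g.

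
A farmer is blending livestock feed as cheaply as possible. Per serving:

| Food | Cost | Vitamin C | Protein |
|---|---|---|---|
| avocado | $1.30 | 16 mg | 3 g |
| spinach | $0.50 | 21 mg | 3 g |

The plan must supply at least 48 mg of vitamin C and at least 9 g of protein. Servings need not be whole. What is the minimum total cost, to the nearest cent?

$1.50

At the optimum either one food covers both requirements or two foods hit both targets exactly; no other combination can be cheaper.
avocado only: max(48/16, 9/3) = 3 servings → $3.90.
spinach only: max(48/21, 9/3) = 3 servings → $1.50.
avocado + spinach with both tight: 3 servings and 0 servings → $3.90.
So the least-cost plan costs $1.50.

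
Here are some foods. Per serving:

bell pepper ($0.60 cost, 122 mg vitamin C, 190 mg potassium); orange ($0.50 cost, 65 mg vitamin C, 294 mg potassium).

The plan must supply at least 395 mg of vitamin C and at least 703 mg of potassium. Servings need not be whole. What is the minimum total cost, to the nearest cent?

Compare the cost at each extreme point of the feasible region.
bell pepper only: max(395/122, 703/190) = 3.7 servings → $2.22.
orange only: max(395/65, 703/294) = 6.077 servings → $3.04.
bell pepper + orange with both tight: 2.995 servings and 0.4557 servings → $2.02.
So the least-cost plan costs $2.02.

$2.02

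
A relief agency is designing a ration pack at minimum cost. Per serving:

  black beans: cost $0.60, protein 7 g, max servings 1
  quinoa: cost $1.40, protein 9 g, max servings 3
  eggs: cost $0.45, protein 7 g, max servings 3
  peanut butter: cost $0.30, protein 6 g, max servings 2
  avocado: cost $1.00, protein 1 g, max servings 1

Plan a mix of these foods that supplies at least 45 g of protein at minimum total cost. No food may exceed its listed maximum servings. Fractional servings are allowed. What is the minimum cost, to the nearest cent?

Cost per g of protein: peanut butter $0.0500, eggs $0.0643, black beans $0.0857, quinoa $0.1556, avocado $1.0000.
Take 2 servings of peanut butter: +12.0 g protein for $0.60 (total $0.60, still need 33.0 g).
Take 3 servings of eggs: +21.0 g protein for $1.35 (total $1.95, still need 12.0 g).
Take 1 serving of black beans: +7.0 g protein for $0.60 (total $2.55, still need 5.0 g).
Take 0.5556 servings of quinoa: +5.0 g protein for $0.78 (total $3.33, still need 0.0 g).
Greedy by cheapest-per-g is optimal for a single linear constraint, so the minimum cost is $3.33.

$3.33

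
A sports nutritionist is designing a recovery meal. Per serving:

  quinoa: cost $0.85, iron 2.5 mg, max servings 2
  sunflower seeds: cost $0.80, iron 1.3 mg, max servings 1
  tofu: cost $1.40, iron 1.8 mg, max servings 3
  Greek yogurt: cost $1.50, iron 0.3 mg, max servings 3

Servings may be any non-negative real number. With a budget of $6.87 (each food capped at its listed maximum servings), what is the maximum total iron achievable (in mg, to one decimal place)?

Iron per dollar: quinoa 2.941, sunflower seeds 1.625, tofu 1.286, Greek yogurt 0.2.
Take 2 servings of quinoa: spends $1.70, +5.0 mg iron (running total 5.0 mg).
Take 1 serving of sunflower seeds: spends $0.80, +1.3 mg iron (running total 6.3 mg).
Take 3 servings of tofu: spends $4.20, +5.4 mg iron (running total 11.7 mg).
Take 0.1133 servings of Greek yogurt: spends $0.17, +0.0 mg iron (running total 11.7 mg).
Greedy by best ratio exhausts the cost allowance optimally: 11.7 mg.

11.7 mg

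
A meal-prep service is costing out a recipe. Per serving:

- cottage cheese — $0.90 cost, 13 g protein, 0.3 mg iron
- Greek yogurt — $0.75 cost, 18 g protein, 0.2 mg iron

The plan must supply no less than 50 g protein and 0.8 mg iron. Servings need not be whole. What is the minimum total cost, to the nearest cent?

Check every corner: each single food scaled to meet both minima, and each pair solved so both constraints bind.
cottage cheese only: max(50/13, 0.8/0.3) = 3.846 servings → $3.46.
Greek yogurt only: max(50/18, 0.8/0.2) = 4 servings → $3.00.
cottage cheese + Greek yogurt with both tight: 1.571 servings and 1.643 servings → $2.65.
Cheapest feasible corner: $2.65.

$2.65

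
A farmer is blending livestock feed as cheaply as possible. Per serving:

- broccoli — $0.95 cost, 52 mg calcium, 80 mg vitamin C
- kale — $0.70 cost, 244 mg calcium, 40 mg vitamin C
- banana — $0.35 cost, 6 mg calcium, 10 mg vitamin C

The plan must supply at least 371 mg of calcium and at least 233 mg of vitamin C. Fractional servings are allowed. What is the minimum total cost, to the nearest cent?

Check every corner: each single food scaled to meet both minima, and each pair solved so both constraints bind.
broccoli only: max(371/52, 233/80) = 7.135 servings → $6.78.
kale only: max(371/244, 233/40) = 5.825 servings → $4.08.
banana only: max(371/6, 233/10) = 61.83 servings → $21.64.
broccoli + kale with both tight: 2.409 servings and 1.007 servings → $2.99.
broccoli + banana with both targets exact would need a negative amount; discard.
kale + banana with both tight: 1.051 servings and 19.1 servings → $7.42.
So the least-cost plan costs $2.99.

$2.99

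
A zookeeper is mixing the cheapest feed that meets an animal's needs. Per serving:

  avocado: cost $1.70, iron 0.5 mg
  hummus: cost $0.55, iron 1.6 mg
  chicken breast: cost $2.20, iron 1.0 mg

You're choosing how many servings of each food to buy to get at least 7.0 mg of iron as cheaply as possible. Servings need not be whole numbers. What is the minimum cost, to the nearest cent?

$2.41

Cost per mg of iron: hummus $0.3438, chicken breast $2.2000, avocado $3.4000.
With no serving limits, use only hummus: 7.0 mg / 1.6 mg = 4.375 servings × $0.55 = $2.41.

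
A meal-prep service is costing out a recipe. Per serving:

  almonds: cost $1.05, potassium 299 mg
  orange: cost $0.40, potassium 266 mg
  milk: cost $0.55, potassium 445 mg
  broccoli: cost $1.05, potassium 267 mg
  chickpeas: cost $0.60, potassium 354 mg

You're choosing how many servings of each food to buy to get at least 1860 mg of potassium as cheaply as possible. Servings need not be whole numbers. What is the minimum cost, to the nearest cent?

$2.30

Cost per mg of potassium: milk $0.0012, orange $0.0015, chickpeas $0.0017, almonds $0.0035, broccoli $0.0039.
With no serving limits, use only milk: 1860 mg / 445 mg = 4.18 servings × $0.55 = $2.30.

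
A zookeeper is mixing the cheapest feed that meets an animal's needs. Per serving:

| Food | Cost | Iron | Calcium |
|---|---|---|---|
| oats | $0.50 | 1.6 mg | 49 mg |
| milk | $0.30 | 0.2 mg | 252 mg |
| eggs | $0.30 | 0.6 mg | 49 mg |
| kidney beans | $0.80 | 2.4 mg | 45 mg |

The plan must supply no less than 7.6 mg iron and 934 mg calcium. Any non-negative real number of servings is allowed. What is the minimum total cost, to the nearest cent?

Two binding constraints pin down two serving amounts, so the optimal mix uses at most two foods. The candidates are each food alone (scaled to the tighter of iron/calcium) and each pair with both constraints tight.
oats only: max(7.6/1.6, 934/49) = 19.06 servings → $9.53.
milk only: max(7.6/0.2, 934/252) = 38 servings → $11.40.
eggs only: max(7.6/0.6, 934/49) = 19.06 servings → $5.72.
kidney beans only: max(7.6/2.4, 934/45) = 20.76 servings → $16.60.
oats + milk with both tight: 4.393 servings and 2.852 servings → $3.05.
oats + eggs: the both-tight solution has a negative serving — not a feasible corner.
oats + kidney beans: intersection lies outside the first quadrant.
milk + eggs with both tight: 1.33 servings and 12.22 servings → $4.07.
milk + kidney beans with both tight: 3.188 servings and 2.901 servings → $3.28.
eggs + kidney beans with both targets exact would need a negative amount; discard.
Cheapest feasible corner: $3.05.

$3.05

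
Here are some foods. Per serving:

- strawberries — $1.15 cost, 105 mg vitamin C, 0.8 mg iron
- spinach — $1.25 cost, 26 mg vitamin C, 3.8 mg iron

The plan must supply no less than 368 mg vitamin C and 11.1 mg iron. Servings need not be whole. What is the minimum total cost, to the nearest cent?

A basic optimal solution has at most two foods positive. Try each food alone and each pair with both targets met exactly.
strawberries only: max(368/105, 11.1/0.8) = 13.88 servings → $15.96.
spinach only: max(368/26, 11.1/3.8) = 14.15 servings → $17.69.
strawberries + spinach with both tight: 2.934 servings and 2.303 servings → $6.25.
The minimum over all feasible corners is $6.25.

$6.25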